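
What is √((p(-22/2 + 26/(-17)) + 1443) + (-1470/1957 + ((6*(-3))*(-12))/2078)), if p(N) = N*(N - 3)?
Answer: 3*√217318872192304137/34566491 ≈ 40.459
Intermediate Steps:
p(N) = N*(-3 + N)
√((p(-22/2 + 26/(-17)) + 1443) + (-1470/1957 + ((6*(-3))*(-12))/2078)) = √(((-22/2 + 26/(-17))*(-3 + (-22/2 + 26/(-17))) + 1443) + (-1470/1957 + ((6*(-3))*(-12))/2078)) = √(((-22*½ + 26*(-1/17))*(-3 + (-22*½ + 26*(-1/17))) + 1443) + (-1470*1/1957 - 18*(-12)*(1/2078))) = √(((-11 - 26/17)*(-3 + (-11 - 26/17)) + 1443) + (-1470/1957 + 216*(1/2078))) = √((-213*(-3 - 213/17)/17 + 1443) + (-1470/1957 + 108/1039)) = √((-213/17*(-264/17) + 1443) - 1315974/2033323) = √((56232/289 + 1443) - 1315974/2033323) = √(473259/289 - 1315974/2033323) = √(961908093171/587630347) = 3*√217318872192304137/34566491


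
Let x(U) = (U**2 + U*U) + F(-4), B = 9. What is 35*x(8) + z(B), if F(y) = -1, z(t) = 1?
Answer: 4446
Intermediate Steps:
x(U) = -1 + 2*U**2 (x(U) = (U**2 + U*U) - 1 = (U**2 + U**2) - 1 = 2*U**2 - 1 = -1 + 2*U**2)
35*x(8) + z(B) = 35*(-1 + 2*8**2) + 1 = 35*(-1 + 2*64) + 1 = 35*(-1 + 128) + 1 = 35*127 + 1 = 4445 + 1 = 4446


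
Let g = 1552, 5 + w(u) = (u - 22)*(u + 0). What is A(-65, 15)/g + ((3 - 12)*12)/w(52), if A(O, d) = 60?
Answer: -18579/603340 ≈ -0.030794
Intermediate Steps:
w(u) = -5 + u*(-22 + u) (w(u) = -5 + (u - 22)*(u + 0) = -5 + (-22 + u)*u = -5 + u*(-22 + u))
A(-65, 15)/g + ((3 - 12)*12)/w(52) = 60/1552 + ((3 - 12)*12)/(-5 + 52² - 22*52) = 60*(1/1552) + (-9*12)/(-5 + 2704 - 1144) = 15/388 - 108/1555 = -18579/603340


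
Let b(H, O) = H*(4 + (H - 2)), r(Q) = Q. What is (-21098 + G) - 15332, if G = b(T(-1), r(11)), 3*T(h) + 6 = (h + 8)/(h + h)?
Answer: -1311347/36 ≈ -36426.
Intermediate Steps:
T(h) = -2 + (8 + h)/(6*h) (T(h) = -2 + ((h + 8)/(h + h))/3 = -2 + ((8 + h)/((2*h)))/3 = -2 + ((8 + h)*(1/(2*h)))/3 = -2 + ((8 + h)/(2*h))/3 = -2 + (8 + h)/(6*h))
b(H, O) = H*(2 + H) (b(H, O) = H*(4 + (-2 + H)) = H*(2 + H))
G = 133/36 (G = ((⅙)*(8 - 11*(-1))/(-1))*(2 + (⅙)*(8 - 11*(-1))/(-1)) = ((⅙)*(-1)*(8 + 11))*(2 + (⅙)*(-1)*(8 + 11)) = ((⅙)*(-1)*19)*(2 + (⅙)*(-1)*19) = -19*(2 - 19/6)/6 = -19/6*(-7/6) = 133/36 ≈ 3.6944)
(-21098 + G) - 15332 = (-21098 + 133/36) - 15332 = -759395/36 - 15332 = -1311347/36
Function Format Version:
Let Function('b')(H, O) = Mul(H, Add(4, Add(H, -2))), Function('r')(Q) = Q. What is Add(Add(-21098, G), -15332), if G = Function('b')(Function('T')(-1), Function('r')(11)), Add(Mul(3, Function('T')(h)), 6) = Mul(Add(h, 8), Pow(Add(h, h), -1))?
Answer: Rational(-1311347, 36) ≈ -36426.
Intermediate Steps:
Function('T')(h) = Add(-2, Mul(Rational(1, 6), Pow(h, -1), Add(8, h))) (Function('T')(h) = Add(-2, Mul(Rational(1, 3), Mul(Add(h, 8), Pow(Add(h, h), -1)))) = Add(-2, Mul(Rational(1, 3), Mul(Add(8, h), Pow(Mul(2, h), -1)))) = Add(-2, Mul(Rational(1, 3), Mul(Add(8, h), Mul(Rational(1, 2), Pow(h, -1))))) = Add(-2, Mul(Rational(1, 3), Mul(Rational(1, 2), Pow(h, -1), Add(8, h)))) = Add(-2, Mul(Rational(1, 6), Pow(h, -1), Add(8, h))))
Function('b')(H, O) = Mul(H, Add(2, H)) (Function('b')(H, O) = Mul(H, Add(4, Add(-2, H))) = Mul(H, Add(2, H)))
G = Rational(133, 36) (G = Mul(Mul(Rational(1, 6), Pow(-1, -1), Add(8, Mul(-11, -1))), Add(2, Mul(Rational(1, 6), Pow(-1, -1), Add(8, Mul(-11, -1))))) = Mul(Mul(Rational(1, 6), -1, Add(8, 11)), Add(2, Mul(Rational(1, 6), -1, Add(8, 11)))) = Mul(Mul(Rational(1, 6), -1, 19), Add(2, Mul(Rational(1, 6), -1, 19))) = Mul(Rational(-19, 6), Add(2, Rational(-19, 6))) = Mul(Rational(-19, 6), Rational(-7, 6)) = Rational(133, 36) ≈ 3.6944)
Add(Add(-21098, G), -15332) = Add(Add(-21098, Rational(133, 36)), -15332) = Add(Rational(-759395, 36), -15332) = Rational(-1311347, 36)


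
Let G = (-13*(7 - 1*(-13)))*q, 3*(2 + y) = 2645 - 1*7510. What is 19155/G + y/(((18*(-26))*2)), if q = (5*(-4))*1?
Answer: 152147/28080 ≈ 5.4183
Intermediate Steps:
y = -4871/3 (y = -2 + (2645 - 1*7510)/3 = -2 + (2645 - 7510)/3 = -2 + (⅓)*(-4865) = -2 - 4865/3 = -4871/3 ≈ -1623.7)
q = -20 (q = -20*1 = -20)
G = 5200 (G = -13*(7 - 1*(-13))*(-20) = -13*(7 + 13)*(-20) = -13*20*(-20) = -260*(-20) = 5200)
19155/G + y/(((18*(-26))*2)) = 19155/5200 - 4871/(3*((18*(-26))*2)) = 19155*(1/5200) - 4871/(3*((-468*2))) = 3831/1040 - 4871/3/(-936) = 3831/1040 - 4871/3*(-1/936) = 3831/1040 + 4871/2808 = 152147/28080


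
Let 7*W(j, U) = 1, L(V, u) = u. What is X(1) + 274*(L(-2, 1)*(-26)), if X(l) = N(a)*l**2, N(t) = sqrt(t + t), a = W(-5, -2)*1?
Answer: -7124 + sqrt(14)/7 ≈ -7123.5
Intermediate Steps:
W(j, U) = 1/7 (W(j, U) = (1/7)*1 = 1/7)
a = 1/7 (a = (1/7)*1 = 1/7 ≈ 0.14286)
N(t) = sqrt(2)*sqrt(t) (N(t) = sqrt(2*t) = sqrt(2)*sqrt(t))
X(l) = sqrt(14)*l**2/7 (X(l) = (sqrt(2)*sqrt(1/7))*l**2 = (sqrt(2)*(sqrt(7)/7))*l**2 = (sqrt(14)/7)*l**2 = sqrt(14)*l**2/7)
X(1) + 274*(L(-2, 1)*(-26)) = (1/7)*sqrt(14)*1**2 + 274*(1*(-26)) = (1/7)*sqrt(14)*1 + 274*(-26) = sqrt(14)/7 - 7124 = -7124 + sqrt(14)/7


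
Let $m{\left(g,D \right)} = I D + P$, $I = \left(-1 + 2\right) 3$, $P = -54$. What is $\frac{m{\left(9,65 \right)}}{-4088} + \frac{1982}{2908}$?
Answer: $\frac{1923097}{2971976} \approx 0.64708$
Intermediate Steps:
$I = 3$ ($I = 1 \cdot 3 = 3$)
$m{\left(g,D \right)} = -54 + 3 D$ ($m{\left(g,D \right)} = 3 D - 54 = -54 + 3 D$)
$\frac{m{\left(9,65 \right)}}{-4088} + \frac{1982}{2908} = \frac{-54 + 3 \cdot 65}{-4088} + \frac{1982}{2908} = \left(-54 + 195\right) \left(- \frac{1}{4088}\right) + 1982 \cdot \frac{1}{2908} = 141 \left(- \frac{1}{4088}\right) + \frac{991}{1454} = - \frac{141}{4088} + \frac{991}{1454} = \frac{1923097}{2971976}$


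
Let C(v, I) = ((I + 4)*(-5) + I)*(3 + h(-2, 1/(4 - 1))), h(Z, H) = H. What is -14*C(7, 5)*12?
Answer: 22400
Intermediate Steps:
C(v, I) = -200/3 - 40*I/3 (C(v, I) = ((I + 4)*(-5) + I)*(3 + 1/(4 - 1)) = ((4 + I)*(-5) + I)*(3 + 1/3) = ((-20 - 5*I) + I)*(3 + 1/3) = (-20 - 4*I)*(10/3) = -200/3 - 40*I/3)
-14*C(7, 5)*12 = -14*(-200/3 - 40/3*5)*12 = -14*(-200/3 - 200/3)*12 = -14*(-400/3)*12 = (5600/3)*12 = 22400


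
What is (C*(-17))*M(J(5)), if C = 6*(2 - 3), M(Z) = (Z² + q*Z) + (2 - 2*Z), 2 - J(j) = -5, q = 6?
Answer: 8058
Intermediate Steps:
J(j) = 7 (J(j) = 2 - 1*(-5) = 2 + 5 = 7)
M(Z) = 2 + Z² + 4*Z (M(Z) = (Z² + 6*Z) + (2 - 2*Z) = 2 + Z² + 4*Z)
C = -6 (C = 6*(-1) = -6)
(C*(-17))*M(J(5)) = (-6*(-17))*(2 + 7² + 4*7) = 102*(2 + 49 + 28) = 102*79 = 8058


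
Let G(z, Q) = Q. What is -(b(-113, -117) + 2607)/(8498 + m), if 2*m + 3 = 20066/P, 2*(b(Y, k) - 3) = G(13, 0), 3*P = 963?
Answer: -1675620/5474819 ≈ -0.30606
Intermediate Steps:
P = 321 (P = (1/3)*963 = 321)
b(Y, k) = 3 (b(Y, k) = 3 + (1/2)*0 = 3 + 0 = 3)
m = 19103/642 (m = -3/2 + (20066/321)/2 = -3/2 + (20066*(1/321))/2 = -3/2 + (1/2)*(20066/321) = -3/2 + 10033/321 = 19103/642 ≈ 29.755)
-(b(-113, -117) + 2607)/(8498 + m) = -(3 + 2607)/(8498 + 19103/642) = -2610/5474819/642 = -2610*642/5474819 = -1*1675620/5474819 = -1675620/5474819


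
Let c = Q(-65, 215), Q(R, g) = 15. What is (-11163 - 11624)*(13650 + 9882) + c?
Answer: -536223669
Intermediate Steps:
c = 15
(-11163 - 11624)*(13650 + 9882) + c = (-11163 - 11624)*(13650 + 9882) + 15 = -22787*23532 + 15 = -536223684 + 15 = -536223669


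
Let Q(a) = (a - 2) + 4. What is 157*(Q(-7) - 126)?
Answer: -20567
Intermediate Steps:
Q(a) = 2 + a (Q(a) = (-2 + a) + 4 = 2 + a)
157*(Q(-7) - 126) = 157*((2 - 7) - 126) = 157*(-5 - 126) = 157*(-131) = -20567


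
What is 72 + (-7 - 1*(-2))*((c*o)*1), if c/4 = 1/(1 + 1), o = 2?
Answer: 52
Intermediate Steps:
c = 2 (c = 4/(1 + 1) = 4/2 = 4*(½) = 2)
72 + (-7 - 1*(-2))*((c*o)*1) = 72 + (-7 - 1*(-2))*((2*2)*1) = 72 + (-7 + 2)*(4*1) = 72 - 5*4 = 72 - 20 = 52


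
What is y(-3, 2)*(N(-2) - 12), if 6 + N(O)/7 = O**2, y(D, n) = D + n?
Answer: 26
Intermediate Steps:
N(O) = -42 + 7*O**2
y(-3, 2)*(N(-2) - 12) = (-3 + 2)*((-42 + 7*(-2)**2) - 12) = -((-42 + 7*4) - 12) = -((-42 + 28) - 12) = -(-14 - 12) = -1*(-26) = 26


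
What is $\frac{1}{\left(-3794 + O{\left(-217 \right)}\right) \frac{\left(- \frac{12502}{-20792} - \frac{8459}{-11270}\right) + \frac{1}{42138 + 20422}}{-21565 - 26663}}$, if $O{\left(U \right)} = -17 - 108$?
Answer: $\frac{16705924556160}{1835207664839} \approx 9.103$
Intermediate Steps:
$O{\left(U \right)} = -125$ ($O{\left(U \right)} = -17 - 108 = -125$)
$\frac{1}{\left(-3794 + O{\left(-217 \right)}\right) \frac{\left(- \frac{12502}{-20792} - \frac{8459}{-11270}\right) + \frac{1}{42138 + 20422}}{-21565 - 26663}} = \frac{1}{\left(-3794 - 125\right) \frac{\left(- \frac{12502}{-20792} - \frac{8459}{-11270}\right) + \frac{1}{42138 + 20422}}{-21565 - 26663}} = \frac{1}{\left(-3919\right) \frac{\left(\left(-12502\right) \left(- \frac{1}{20792}\right) - - \frac{8459}{11270}\right) + \frac{1}{62560}}{-48228}} = - \frac{1}{3919 \left(\left(\frac{6251}{10396} + \frac{8459}{11270}\right) + \frac{1}{62560}\right) \left(- \frac{1}{48228}\right)} = - \frac{1}{3919 \left(\frac{3443229}{2547020} + \frac{1}{62560}\right) \left(- \frac{1}{48228}\right)} = - \frac{1}{3919 \cdot \frac{468284681}{346394720} \left(- \frac{1}{48228}\right)} = - \frac{1}{3919 \left(- \frac{468284681}{16705924556160}\right)} = \left(- \frac{1}{3919}\right) \left(- \frac{16705924556160}{468284681}\right) = \frac{16705924556160}{1835207664839}$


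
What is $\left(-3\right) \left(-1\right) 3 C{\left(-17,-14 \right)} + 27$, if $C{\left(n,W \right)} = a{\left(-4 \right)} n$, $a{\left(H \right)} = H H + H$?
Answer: $-1809$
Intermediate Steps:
$a{\left(H \right)} = H + H^{2}$ ($a{\left(H \right)} = H^{2} + H = H + H^{2}$)
$C{\left(n,W \right)} = 12 n$ ($C{\left(n,W \right)} = - 4 \left(1 - 4\right) n = \left(-4\right) \left(-3\right) n = 12 n$)
$\left(-3\right) \left(-1\right) 3 C{\left(-17,-14 \right)} + 27 = \left(-3\right) \left(-1\right) 3 \cdot 12 \left(-17\right) + 27 = 3 \cdot 3 \left(-204\right) + 27 = 9 \left(-204\right) + 27 = -1836 + 27 = -1809$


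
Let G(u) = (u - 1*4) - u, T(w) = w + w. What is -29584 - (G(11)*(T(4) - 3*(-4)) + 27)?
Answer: -29531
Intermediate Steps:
T(w) = 2*w
G(u) = -4 (G(u) = (u - 4) - u = (-4 + u) - u = -4)
-29584 - (G(11)*(T(4) - 3*(-4)) + 27) = -29584 - (-4*(2*4 - 3*(-4)) + 27) = -29584 - (-4*(8 + 12) + 27) = -29584 - (-4*20 + 27) = -29584 - (-80 + 27) = -29584 - 1*(-53) = -29584 + 53 = -29531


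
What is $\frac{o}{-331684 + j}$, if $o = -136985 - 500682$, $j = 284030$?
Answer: $\frac{637667}{47654} \approx 13.381$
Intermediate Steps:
$o = -637667$
$\frac{o}{-331684 + j} = - \frac{637667}{-331684 + 284030} = - \frac{637667}{-47654} = \left(-637667\right) \left(- \frac{1}{47654}\right) = \frac{637667}{47654}$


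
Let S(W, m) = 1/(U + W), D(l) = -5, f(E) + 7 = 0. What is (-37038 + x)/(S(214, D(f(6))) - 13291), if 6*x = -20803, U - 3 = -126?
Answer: 22115821/7256880 ≈ 3.0476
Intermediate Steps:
f(E) = -7 (f(E) = -7 + 0 = -7)
U = -123 (U = 3 - 126 = -123)
S(W, m) = 1/(-123 + W)
x = -20803/6 (x = (1/6)*(-20803) = -20803/6 ≈ -3467.2)
(-37038 + x)/(S(214, D(f(6))) - 13291) = (-37038 - 20803/6)/(1/(-123 + 214) - 13291) = -243031/(6*(1/91 - 13291)) = -243031/(6*(-1209480/91)) = -243031/6*(-91/1209480) = 22115821/7256880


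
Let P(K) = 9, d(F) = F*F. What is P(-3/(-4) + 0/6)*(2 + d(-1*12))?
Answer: 1314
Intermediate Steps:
d(F) = F²
P(-3/(-4) + 0/6)*(2 + d(-1*12)) = 9*(2 + (-1*12)²) = 9*(2 + (-12)²) = 9*(2 + 144) = 9*146 = 1314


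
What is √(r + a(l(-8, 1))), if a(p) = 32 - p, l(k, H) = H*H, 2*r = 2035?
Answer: 3*√466/2 ≈ 32.381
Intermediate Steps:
r = 2035/2 (r = (½)*2035 = 2035/2 ≈ 1017.5)
l(k, H) = H²
√(r + a(l(-8, 1))) = √(2035/2 + (32 - 1*1²)) = √(2035/2 + (32 - 1*1)) = √(2035/2 + (32 - 1)) = √(2035/2 + 31) = √(2097/2) = 3*√466/2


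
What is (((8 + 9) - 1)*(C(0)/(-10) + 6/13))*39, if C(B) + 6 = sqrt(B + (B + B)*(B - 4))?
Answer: 3312/5 ≈ 662.40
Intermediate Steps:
C(B) = -6 + sqrt(B + 2*B*(-4 + B)) (C(B) = -6 + sqrt(B + (B + B)*(B - 4)) = -6 + sqrt(B + (2*B)*(-4 + B)) = -6 + sqrt(B + 2*B*(-4 + B)))
(((8 + 9) - 1)*(C(0)/(-10) + 6/13))*39 = (((8 + 9) - 1)*((-6 + sqrt(0*(-7 + 2*0)))/(-10) + 6/13))*39 = ((17 - 1)*((-6 + sqrt(0*(-7 + 0)))*(-1/10) + 6*(1/13)))*39 = (16*((-6 + sqrt(0*(-7)))*(-1/10) + 6/13))*39 = (16*((-6 + sqrt(0))*(-1/10) + 6/13))*39 = (16*((-6 + 0)*(-1/10) + 6/13))*39 = (16*(-6*(-1/10) + 6/13))*39 = (16*(3/5 + 6/13))*39 = (16*(69/65))*39 = (1104/65)*39 = 3312/5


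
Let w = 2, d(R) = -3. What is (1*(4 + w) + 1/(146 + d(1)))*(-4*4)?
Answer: -13744/143 ≈ -96.112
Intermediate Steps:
(1*(4 + w) + 1/(146 + d(1)))*(-4*4) = (1*(4 + 2) + 1/(146 - 3))*(-4*4) = (1*6 + 1/143)*(-16) = (6 + 1/143)*(-16) = (859/143)*(-16) = -13744/143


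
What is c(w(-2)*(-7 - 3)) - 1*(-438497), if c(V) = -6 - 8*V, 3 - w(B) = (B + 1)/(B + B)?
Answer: 438711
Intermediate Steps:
w(B) = 3 - (1 + B)/(2*B) (w(B) = 3 - (B + 1)/(B + B) = 3 - (1 + B)/(2*B))
c(w(-2)*(-7 - 3)) - 1*(-438497) = (-6 - 8*(1/2)*(-1 + 5*(-2))/(-2)*(-7 - 3)) - 1*(-438497) = (-6 - 8*(1/2)*(-1/2)*(-1 - 10)*(-10)) + 438497 = (-6 - 8*(1/2)*(-1/2)*(-11)*(-10)) + 438497 = (-6 - 22*(-10)) + 438497 = (-6 - 8*(-55/2)) + 438497 = (-6 + 220) + 438497 = 214 + 438497 = 438711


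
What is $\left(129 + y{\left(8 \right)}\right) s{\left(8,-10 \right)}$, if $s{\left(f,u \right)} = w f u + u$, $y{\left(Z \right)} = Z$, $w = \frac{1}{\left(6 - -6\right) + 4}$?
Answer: $-2055$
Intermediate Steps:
$w = \frac{1}{16}$ ($w = \frac{1}{\left(6 + 6\right) + 4} = \frac{1}{12 + 4} = \frac{1}{16} \approx 0.0625$)
$s{\left(f,u \right)} = u + \frac{f u}{16}$ ($s{\left(f,u \right)} = \frac{f}{16} u + u = \frac{f u}{16} + u = u + \frac{f u}{16}$)
$\left(129 + y{\left(8 \right)}\right) s{\left(8,-10 \right)} = \left(129 + 8\right) \frac{1}{16} \left(-10\right) \left(16 + 8\right) = 137 \cdot \frac{1}{16} \left(-10\right) 24 = 137 \left(-15\right) = -2055$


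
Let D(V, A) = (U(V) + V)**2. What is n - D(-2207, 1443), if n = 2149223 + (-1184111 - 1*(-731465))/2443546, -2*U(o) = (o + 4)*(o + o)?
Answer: -28908018944023873576/1221773 ≈ -2.3661e+13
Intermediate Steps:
U(o) = -o*(4 + o) (U(o) = -(o + 4)*(o + o)/2 = -(4 + o)*2*o/2 = -o*(4 + o))
D(V, A) = (V - V*(4 + V))**2 (D(V, A) = (-V*(4 + V) + V)**2 = (V - V*(4 + V))**2)
n = 2625862406056/1221773 (n = 2149223 + (-1184111 + 731465)*(1/2443546) = 2149223 - 452646*1/2443546 = 2149223 - 226323/1221773 = 2625862406056/1221773 ≈ 2.1492e+6)
n - D(-2207, 1443) = 2625862406056/1221773 - (-2207)**2*(3 - 2207)**2 = 2625862406056/1221773 - 4870849*(-2204)**2 = 2625862406056/1221773 - 4870849*4857616 = 2625862406056/1221773 - 1*23660714035984 = 2625862406056/1221773 - 23660714035984 = -28908018944023873576/1221773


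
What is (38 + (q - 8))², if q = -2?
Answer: 784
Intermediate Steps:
(38 + (q - 8))² = (38 + (-2 - 8))² = (38 - 10)² = 28² = 784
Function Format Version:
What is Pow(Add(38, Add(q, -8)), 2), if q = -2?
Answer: 784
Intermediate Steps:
Pow(Add(38, Add(q, -8)), 2) = Pow(Add(38, Add(-2, -8)), 2) = Pow(Add(38, -10), 2) = Pow(28, 2) = 784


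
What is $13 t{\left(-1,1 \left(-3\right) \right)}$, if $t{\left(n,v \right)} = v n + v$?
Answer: $0$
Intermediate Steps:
$t{\left(n,v \right)} = v + n v$ ($t{\left(n,v \right)} = n v + v = v + n v$)
$13 t{\left(-1,1 \left(-3\right) \right)} = 13 \cdot 1 \left(-3\right) \left(1 - 1\right) = 13 \left(\left(-3\right) 0\right) = 13 \cdot 0 = 0$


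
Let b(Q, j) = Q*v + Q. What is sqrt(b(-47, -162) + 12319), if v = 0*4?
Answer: 4*sqrt(767) ≈ 110.78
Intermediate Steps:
v = 0
b(Q, j) = Q (b(Q, j) = Q*0 + Q = 0 + Q = Q)
sqrt(b(-47, -162) + 12319) = sqrt(-47 + 12319) = sqrt(12272) = 4*sqrt(767)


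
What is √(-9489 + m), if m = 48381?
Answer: 2*√9723 ≈ 197.21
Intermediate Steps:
√(-9489 + m) = √(-9489 + 48381) = √38892 = 2*√9723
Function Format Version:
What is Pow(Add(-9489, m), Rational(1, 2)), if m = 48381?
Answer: Mul(2, Pow(9723, Rational(1, 2))) ≈ 197.21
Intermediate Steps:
Pow(Add(-9489, m), Rational(1, 2)) = Pow(Add(-9489, 48381), Rational(1, 2)) = Pow(38892, Rational(1, 2)) = Mul(2, Pow(9723, Rational(1, 2)))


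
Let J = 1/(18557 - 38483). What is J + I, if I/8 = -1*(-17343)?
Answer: 2764612943/19926 ≈ 1.3874e+5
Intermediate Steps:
I = 138744 (I = 8*(-1*(-17343)) = 8*17343 = 138744)
J = -1/19926 (J = 1/(-19926) = -1/19926 ≈ -5.0186e-5)
J + I = -1/19926 + 138744 = 2764612943/19926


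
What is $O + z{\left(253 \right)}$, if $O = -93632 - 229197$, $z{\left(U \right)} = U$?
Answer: $-322576$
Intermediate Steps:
$O = -322829$
$O + z{\left(253 \right)} = -322829 + 253 = -322576$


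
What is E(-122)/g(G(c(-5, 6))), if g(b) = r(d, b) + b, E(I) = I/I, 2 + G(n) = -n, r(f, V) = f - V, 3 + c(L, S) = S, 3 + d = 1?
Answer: -½ ≈ -0.50000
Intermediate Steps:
d = -2 (d = -3 + 1 = -2)
c(L, S) = -3 + S
G(n) = -2 - n
E(I) = 1
g(b) = -2 (g(b) = (-2 - b) + b = -2)
E(-122)/g(G(c(-5, 6))) = 1/(-2) = 1*(-½) = -½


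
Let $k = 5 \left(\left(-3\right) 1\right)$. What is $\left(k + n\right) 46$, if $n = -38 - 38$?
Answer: $-4186$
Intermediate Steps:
$n = -76$ ($n = -38 - 38 = -76$)
$k = -15$ ($k = 5 \left(-3\right) = -15$)
$\left(k + n\right) 46 = \left(-15 - 76\right) 46 = \left(-91\right) 46 = -4186$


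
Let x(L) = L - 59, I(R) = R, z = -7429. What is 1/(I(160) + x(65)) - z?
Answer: 1233215/166 ≈ 7429.0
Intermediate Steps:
x(L) = -59 + L
1/(I(160) + x(65)) - z = 1/(160 + (-59 + 65)) - 1*(-7429) = 1/(160 + 6) + 7429 = 1/166 + 7429 = 1233215/166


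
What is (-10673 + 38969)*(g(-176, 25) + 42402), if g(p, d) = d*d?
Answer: 1217491992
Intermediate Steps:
g(p, d) = d**2
(-10673 + 38969)*(g(-176, 25) + 42402) = (-10673 + 38969)*(25**2 + 42402) = 28296*(625 + 42402) = 28296*43027 = 1217491992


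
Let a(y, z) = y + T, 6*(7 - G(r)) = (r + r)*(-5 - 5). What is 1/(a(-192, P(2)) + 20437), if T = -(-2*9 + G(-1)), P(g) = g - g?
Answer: 3/60778 ≈ 4.9360e-5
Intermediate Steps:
G(r) = 7 + 10*r/3 (G(r) = 7 - (r + r)*(-5 - 5)/6 = 7 - 2*r*(-10)/6 = 7 - (-10)*r/3 = 7 + 10*r/3)
P(g) = 0
T = 43/3 (T = -(-2*9 + (7 + (10/3)*(-1))) = -(-18 + (7 - 10/3)) = -(-18 + 11/3) = -1*(-43/3) = 43/3 ≈ 14.333)
a(y, z) = 43/3 + y (a(y, z) = y + 43/3 = 43/3 + y)
1/(a(-192, P(2)) + 20437) = 1/((43/3 - 192) + 20437) = 1/(-533/3 + 20437) = 1/(60778/3) = 3/60778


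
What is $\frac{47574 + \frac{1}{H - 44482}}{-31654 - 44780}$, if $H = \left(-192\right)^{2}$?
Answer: $- \frac{362418731}{582274212} \approx -0.62242$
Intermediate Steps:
$H = 36864$
$\frac{47574 + \frac{1}{H - 44482}}{-31654 - 44780} = \frac{47574 + \frac{1}{36864 - 44482}}{-31654 - 44780} = \frac{47574 + \frac{1}{-7618}}{-76434} = \left(47574 - \frac{1}{7618}\right) \left(- \frac{1}{76434}\right) = \frac{362418731}{7618} \left(- \frac{1}{76434}\right) = - \frac{362418731}{582274212}$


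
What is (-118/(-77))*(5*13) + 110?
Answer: 16140/77 ≈ 209.61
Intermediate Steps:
(-118/(-77))*(5*13) + 110 = -118*(-1/77)*65 + 110 = (118/77)*65 + 110 = 7670/77 + 110 = 16140/77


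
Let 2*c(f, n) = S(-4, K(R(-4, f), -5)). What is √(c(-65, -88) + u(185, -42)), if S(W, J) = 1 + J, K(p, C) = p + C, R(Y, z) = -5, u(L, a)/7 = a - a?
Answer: 3*I*√2/2 ≈ 2.1213*I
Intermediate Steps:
u(L, a) = 0 (u(L, a) = 7*(a - a) = 7*0 = 0)
K(p, C) = C + p
c(f, n) = -9/2 (c(f, n) = (1 + (-5 - 5))/2 = (1 - 10)/2 = (½)*(-9) = -9/2)
√(c(-65, -88) + u(185, -42)) = √(-9/2 + 0) = √(-9/2) = 3*I*√2/2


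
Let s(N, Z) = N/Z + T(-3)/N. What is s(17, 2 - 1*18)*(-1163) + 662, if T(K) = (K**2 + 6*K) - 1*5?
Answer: 776683/272 ≈ 2855.5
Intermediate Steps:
T(K) = -5 + K**2 + 6*K (T(K) = (K**2 + 6*K) - 5 = -5 + K**2 + 6*K)
s(N, Z) = -14/N + N/Z (s(N, Z) = N/Z + (-5 + (-3)**2 + 6*(-3))/N = N/Z + (-5 + 9 - 18)/N = N/Z - 14/N = -14/N + N/Z)
s(17, 2 - 1*18)*(-1163) + 662 = (-14/17 + 17/(2 - 1*18))*(-1163) + 662 = (-14*1/17 + 17/(2 - 18))*(-1163) + 662 = (-14/17 + 17/(-16))*(-1163) + 662 = (-14/17 + 17*(-1/16))*(-1163) + 662 = (-14/17 - 17/16)*(-1163) + 662 = -513/272*(-1163) + 662 = 596619/272 + 662 = 776683/272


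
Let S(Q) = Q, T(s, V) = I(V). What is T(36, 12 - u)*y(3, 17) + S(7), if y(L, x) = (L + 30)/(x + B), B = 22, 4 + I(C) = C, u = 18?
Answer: -19/13 ≈ -1.4615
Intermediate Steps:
I(C) = -4 + C
T(s, V) = -4 + V
y(L, x) = (30 + L)/(22 + x) (y(L, x) = (L + 30)/(x + 22) = (30 + L)/(22 + x))
T(36, 12 - u)*y(3, 17) + S(7) = (-4 + (12 - 1*18))*((30 + 3)/(22 + 17)) + 7 = (-4 + (12 - 18))*(33/39) + 7 = (-4 - 6)*((1/39)*33) + 7 = -10*11/13 + 7 = -110/13 + 7 = -19/13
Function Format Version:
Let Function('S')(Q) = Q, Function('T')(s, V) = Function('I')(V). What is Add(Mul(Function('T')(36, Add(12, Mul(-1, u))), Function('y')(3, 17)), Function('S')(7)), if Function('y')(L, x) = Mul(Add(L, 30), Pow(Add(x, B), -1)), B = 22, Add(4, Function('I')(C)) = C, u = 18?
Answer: Rational(-19, 13) ≈ -1.4615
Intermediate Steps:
Function('I')(C) = Add(-4, C)
Function('T')(s, V) = Add(-4, V)
Function('y')(L, x) = Mul(Pow(Add(22, x), -1), Add(30, L)) (Function('y')(L, x) = Mul(Add(L, 30), Pow(Add(x, 22), -1)) = Mul(Add(30, L), Pow(Add(22, x), -1)) = Mul(Pow(Add(22, x), -1), Add(30, L)))
Add(Mul(Function('T')(36, Add(12, Mul(-1, u))), Function('y')(3, 17)), Function('S')(7)) = Add(Mul(Add(-4, Add(12, Mul(-1, 18))), Mul(Pow(Add(22, 17), -1), Add(30, 3))), 7) = Add(Mul(Add(-4, Add(12, -18)), Mul(Pow(39, -1), 33)), 7) = Add(Mul(Add(-4, -6), Mul(Rational(1, 39), 33)), 7) = Add(Mul(-10, Rational(11, 13)), 7) = Add(Rational(-110, 13), 7) = Rational(-19, 13)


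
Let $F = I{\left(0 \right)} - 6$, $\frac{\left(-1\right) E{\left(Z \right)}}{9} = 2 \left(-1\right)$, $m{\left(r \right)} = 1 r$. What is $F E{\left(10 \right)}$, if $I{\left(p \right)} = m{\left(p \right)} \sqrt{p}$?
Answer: $-108$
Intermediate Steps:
$m{\left(r \right)} = r$
$E{\left(Z \right)} = 18$ ($E{\left(Z \right)} = - 9 \cdot 2 \left(-1\right) = \left(-9\right) \left(-2\right) = 18$)
$I{\left(p \right)} = p^{\frac{3}{2}}$ ($I{\left(p \right)} = p \sqrt{p} = p^{\frac{3}{2}}$)
$F = -6$ ($F = 0^{\frac{3}{2}} - 6 = 0 - 6 = -6$)
$F E{\left(10 \right)} = \left(-6\right) 18 = -108$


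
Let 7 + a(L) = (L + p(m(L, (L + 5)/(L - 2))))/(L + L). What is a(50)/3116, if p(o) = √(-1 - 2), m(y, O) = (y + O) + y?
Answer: -13/6232 + I*√3/311600 ≈ -0.002086 + 5.5586e-6*I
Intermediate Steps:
m(y, O) = O + 2*y (m(y, O) = (O + y) + y = O + 2*y)
p(o) = I*√3 (p(o) = √(-3) = I*√3)
a(L) = -7 + (L + I*√3)/(2*L) (a(L) = -7 + (L + I*√3)/(L + L) = -7 + (L + I*√3)/((2*L)) = -7 + (L + I*√3)*(1/(2*L)) = -7 + (L + I*√3)/(2*L))
a(50)/3116 = ((½)*(-13*50 + I*√3)/50)/3116 = ((½)*(1/50)*(-650 + I*√3))*(1/3116) = (-13/2 + I*√3/100)*(1/3116) = -13/6232 + I*√3/311600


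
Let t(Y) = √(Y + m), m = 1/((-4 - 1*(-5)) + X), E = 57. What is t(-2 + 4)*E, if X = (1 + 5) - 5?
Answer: 57*√10/2 ≈ 90.125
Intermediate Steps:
X = 1 (X = 6 - 5 = 1)
m = ½ (m = 1/((-4 - 1*(-5)) + 1) = 1/((-4 + 5) + 1) = 1/(1 + 1) = 1/2 = ½ ≈ 0.50000)
t(Y) = √(½ + Y) (t(Y) = √(Y + ½) = √(½ + Y))
t(-2 + 4)*E = (√(2 + 4*(-2 + 4))/2)*57 = (√(2 + 4*2)/2)*57 = (√(2 + 8)/2)*57 = (√10/2)*57 = 57*√10/2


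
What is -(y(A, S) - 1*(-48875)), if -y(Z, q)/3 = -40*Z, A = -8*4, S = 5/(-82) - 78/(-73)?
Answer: -45035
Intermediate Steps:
S = 6031/5986 (S = 5*(-1/82) - 78*(-1/73) = -5/82 + 78/73 = 6031/5986 ≈ 1.0075)
A = -32
y(Z, q) = 120*Z (y(Z, q) = -(-120)*Z = 120*Z)
-(y(A, S) - 1*(-48875)) = -(120*(-32) - 1*(-48875)) = -(-3840 + 48875) = -1*45035 = -45035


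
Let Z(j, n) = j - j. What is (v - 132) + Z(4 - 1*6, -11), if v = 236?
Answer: 104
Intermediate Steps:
Z(j, n) = 0
(v - 132) + Z(4 - 1*6, -11) = (236 - 132) + 0 = 104 + 0 = 104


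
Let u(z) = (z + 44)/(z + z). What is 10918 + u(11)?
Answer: 21841/2 ≈ 10921.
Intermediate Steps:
u(z) = (44 + z)/(2*z) (u(z) = (44 + z)/((2*z)) = (44 + z)*(1/(2*z)) = (44 + z)/(2*z))
10918 + u(11) = 10918 + (½)*(44 + 11)/11 = 10918 + (½)*(1/11)*55 = 10918 + 5/2 = 21841/2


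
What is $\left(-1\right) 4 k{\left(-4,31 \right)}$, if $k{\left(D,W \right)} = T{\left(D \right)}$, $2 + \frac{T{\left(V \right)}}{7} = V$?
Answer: $168$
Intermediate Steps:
$T{\left(V \right)} = -14 + 7 V$
$k{\left(D,W \right)} = -14 + 7 D$
$\left(-1\right) 4 k{\left(-4,31 \right)} = \left(-1\right) 4 \left(-14 + 7 \left(-4\right)\right) = - 4 \left(-14 - 28\right) = \left(-4\right) \left(-42\right) = 168$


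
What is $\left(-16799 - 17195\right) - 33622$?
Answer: $-67616$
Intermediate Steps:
$\left(-16799 - 17195\right) - 33622 = -33994 - 33622 = -67616$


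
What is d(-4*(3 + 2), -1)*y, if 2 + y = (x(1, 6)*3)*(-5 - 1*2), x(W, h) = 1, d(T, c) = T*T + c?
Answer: -9177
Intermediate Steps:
d(T, c) = c + T² (d(T, c) = T² + c = c + T²)
y = -23 (y = -2 + (1*3)*(-5 - 1*2) = -2 + 3*(-5 - 2) = -2 + 3*(-7) = -2 - 21 = -23)
d(-4*(3 + 2), -1)*y = (-1 + (-4*(3 + 2))²)*(-23) = (-1 + (-4*5)²)*(-23) = (-1 + (-20)²)*(-23) = (-1 + 400)*(-23) = 399*(-23) = -9177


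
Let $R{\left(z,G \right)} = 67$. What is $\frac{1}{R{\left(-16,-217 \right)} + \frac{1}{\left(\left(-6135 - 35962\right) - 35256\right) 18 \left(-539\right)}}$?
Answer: $\frac{750478806}{50282080003} \approx 0.014925$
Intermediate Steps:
$\frac{1}{R{\left(-16,-217 \right)} + \frac{1}{\left(\left(-6135 - 35962\right) - 35256\right) 18 \left(-539\right)}} = \frac{1}{67 + \frac{1}{\left(\left(-6135 - 35962\right) - 35256\right) 18 \left(-539\right)}} = \frac{1}{67 + \frac{1}{\left(\left(-6135 - 35962\right) - 35256\right) \left(-9702\right)}} = \frac{1}{67 + \frac{1}{-42097 - 35256} \left(- \frac{1}{9702}\right)} = \frac{1}{67 + \frac{1}{-77353} \left(- \frac{1}{9702}\right)} = \frac{1}{67 - - \frac{1}{750478806}} = \frac{1}{67 + \frac{1}{750478806}} = \frac{1}{\frac{50282080003}{750478806}} = \frac{750478806}{50282080003}$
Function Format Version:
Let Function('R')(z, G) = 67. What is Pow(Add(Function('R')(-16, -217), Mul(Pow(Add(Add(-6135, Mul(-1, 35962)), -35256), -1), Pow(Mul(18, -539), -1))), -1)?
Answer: Rational(750478806, 50282080003) ≈ 0.014925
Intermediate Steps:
Pow(Add(Function('R')(-16, -217), Mul(Pow(Add(Add(-6135, Mul(-1, 35962)), -35256), -1), Pow(Mul(18, -539), -1))), -1) = Pow(Add(67, Mul(Pow(Add(Add(-6135, Mul(-1, 35962)), -35256), -1), Pow(Mul(18, -539), -1))), -1) = Pow(Add(67, Mul(Pow(Add(Add(-6135, -35962), -35256), -1), Pow(-9702, -1))), -1) = Pow(Add(67, Mul(Pow(Add(-42097, -35256), -1), Rational(-1, 9702))), -1) = Pow(Add(67, Mul(Pow(-77353, -1), Rational(-1, 9702))), -1) = Pow(Add(67, Mul(Rational(-1, 77353), Rational(-1, 9702))), -1) = Pow(Add(67, Rational(1, 750478806)), -1) = Pow(Rational(50282080003, 750478806), -1) = Rational(750478806, 50282080003)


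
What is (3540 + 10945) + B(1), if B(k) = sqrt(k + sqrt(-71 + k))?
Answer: 14485 + sqrt(1 + I*sqrt(70)) ≈ 14487.0 + 1.9269*I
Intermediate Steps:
(3540 + 10945) + B(1) = (3540 + 10945) + sqrt(1 + sqrt(-71 + 1)) = 14485 + sqrt(1 + sqrt(-70)) = 14485 + sqrt(1 + I*sqrt(70))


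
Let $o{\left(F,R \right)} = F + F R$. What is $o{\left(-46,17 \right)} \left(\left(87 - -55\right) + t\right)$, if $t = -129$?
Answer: $-10764$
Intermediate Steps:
$o{\left(-46,17 \right)} \left(\left(87 - -55\right) + t\right) = - 46 \left(1 + 17\right) \left(\left(87 - -55\right) - 129\right) = \left(-46\right) 18 \left(\left(87 + 55\right) - 129\right) = - 828 \left(142 - 129\right) = \left(-828\right) 13 = -10764$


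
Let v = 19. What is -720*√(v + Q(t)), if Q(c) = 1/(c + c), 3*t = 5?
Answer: -72*√1930 ≈ -3163.1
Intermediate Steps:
t = 5/3 (t = (⅓)*5 = 5/3 ≈ 1.6667)
Q(c) = 1/(2*c)
-720*√(v + Q(t)) = -720*√(19 + 1/(2*(5/3))) = -720*√(19 + (½)*(⅗)) = -720*√(19 + 3/10) = -72*√1930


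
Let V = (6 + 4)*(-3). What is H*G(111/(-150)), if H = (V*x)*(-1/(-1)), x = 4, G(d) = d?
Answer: 444/5 ≈ 88.800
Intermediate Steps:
V = -30 (V = 10*(-3) = -30)
H = -120 (H = (-30*4)*(-1/(-1)) = -(-120)*(-1) = -120*1 = -120)
H*G(111/(-150)) = -13320/(-150) = -13320*(-1)/150 = -120*(-37/50) = 444/5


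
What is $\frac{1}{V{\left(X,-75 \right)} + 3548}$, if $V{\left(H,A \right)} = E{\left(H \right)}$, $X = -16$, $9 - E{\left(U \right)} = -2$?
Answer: $\frac{1}{3559} \approx 0.00028098$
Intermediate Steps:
$E{\left(U \right)} = 11$ ($E{\left(U \right)} = 9 - -2 = 9 + 2 = 11$)
$V{\left(H,A \right)} = 11$
$\frac{1}{V{\left(X,-75 \right)} + 3548} = \frac{1}{11 + 3548} = \frac{1}{3559}$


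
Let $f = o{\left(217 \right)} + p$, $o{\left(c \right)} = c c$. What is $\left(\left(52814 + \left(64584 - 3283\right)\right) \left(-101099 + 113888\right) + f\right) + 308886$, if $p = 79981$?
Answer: $1459852691$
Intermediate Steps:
$o{\left(c \right)} = c^{2}$
$f = 127070$ ($f = 217^{2} + 79981 = 47089 + 79981 = 127070$)
$\left(\left(52814 + \left(64584 - 3283\right)\right) \left(-101099 + 113888\right) + f\right) + 308886 = \left(\left(52814 + \left(64584 - 3283\right)\right) \left(-101099 + 113888\right) + 127070\right) + 308886 = \left(\left(52814 + \left(64584 - 3283\right)\right) 12789 + 127070\right) + 308886 = \left(\left(52814 + 61301\right) 12789 + 127070\right) + 308886 = \left(114115 \cdot 12789 + 127070\right) + 308886 = \left(1459416735 + 127070\right) + 308886 = 1459543805 + 308886 = 1459852691$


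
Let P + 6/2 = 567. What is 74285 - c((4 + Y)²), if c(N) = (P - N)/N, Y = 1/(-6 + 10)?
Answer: 21459630/289 ≈ 74255.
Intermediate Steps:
P = 564 (P = -3 + 567 = 564)
Y = ¼ (Y = 1/4 = ¼ ≈ 0.25000)
c(N) = (564 - N)/N
74285 - c((4 + Y)²) = 74285 - (564 - (4 + ¼)²)/((4 + ¼)²) = 74285 - (564 - (17/4)²)/((17/4)²) = 74285 - (564 - 1*289/16)/289/16 = 74285 - 16*(564 - 289/16)/289 = 74285 - 16*8735/(289*16) = 74285 - 1*8735/289 = 74285 - 8735/289 = 21459630/289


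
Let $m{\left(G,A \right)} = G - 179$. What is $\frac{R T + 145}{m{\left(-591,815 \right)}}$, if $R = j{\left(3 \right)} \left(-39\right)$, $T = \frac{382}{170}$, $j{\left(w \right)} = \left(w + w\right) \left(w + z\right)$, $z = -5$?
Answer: $- \frac{101713}{65450} \approx -1.5541$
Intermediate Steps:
$m{\left(G,A \right)} = -179 + G$ ($m{\left(G,A \right)} = G - 179 = -179 + G$)
$j{\left(w \right)} = 2 w \left(-5 + w\right)$ ($j{\left(w \right)} = \left(w + w\right) \left(w - 5\right) = 2 w \left(-5 + w\right)$)
$T = \frac{191}{85}$ ($T = 382 \cdot \frac{1}{170} = \frac{191}{85} \approx 2.2471$)
$R = 468$ ($R = 2 \cdot 3 \left(-5 + 3\right) \left(-39\right) = 2 \cdot 3 \left(-2\right) \left(-39\right) = \left(-12\right) \left(-39\right) = 468$)
$\frac{R T + 145}{m{\left(-591,815 \right)}} = \frac{468 \cdot \frac{191}{85} + 145}{-179 - 591} = \frac{\frac{89388}{85} + 145}{-770} = \frac{101713}{85} \left(- \frac{1}{770}\right) = - \frac{101713}{65450}$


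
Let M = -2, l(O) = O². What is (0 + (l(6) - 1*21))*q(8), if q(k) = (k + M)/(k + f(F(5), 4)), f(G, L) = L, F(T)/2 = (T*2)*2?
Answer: 15/2 ≈ 7.5000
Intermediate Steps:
F(T) = 8*T (F(T) = 2*((T*2)*2) = 2*((2*T)*2) = 2*(4*T) = 8*T)
q(k) = (-2 + k)/(4 + k) (q(k) = (k - 2)/(k + 4) = (-2 + k)/(4 + k))
(0 + (l(6) - 1*21))*q(8) = (0 + (6² - 1*21))*((-2 + 8)/(4 + 8)) = (0 + (36 - 21))*(6/12) = (0 + 15)*((1/12)*6) = 15*(½) = 15/2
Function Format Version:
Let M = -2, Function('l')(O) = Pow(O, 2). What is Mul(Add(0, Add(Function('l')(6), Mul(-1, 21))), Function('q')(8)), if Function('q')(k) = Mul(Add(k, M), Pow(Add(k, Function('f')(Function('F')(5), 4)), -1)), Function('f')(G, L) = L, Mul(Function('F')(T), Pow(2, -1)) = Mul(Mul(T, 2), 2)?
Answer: Rational(15, 2) ≈ 7.5000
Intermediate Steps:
Function('F')(T) = Mul(8, T) (Function('F')(T) = Mul(2, Mul(Mul(T, 2), 2)) = Mul(2, Mul(Mul(2, T), 2)) = Mul(2, Mul(4, T)) = Mul(8, T))
Function('q')(k) = Mul(Pow(Add(4, k), -1), Add(-2, k)) (Function('q')(k) = Mul(Add(k, -2), Pow(Add(k, 4), -1)) = Mul(Add(-2, k), Pow(Add(4, k), -1)) = Mul(Pow(Add(4, k), -1), Add(-2, k)))
Mul(Add(0, Add(Function('l')(6), Mul(-1, 21))), Function('q')(8)) = Mul(Add(0, Add(Pow(6, 2), Mul(-1, 21))), Mul(Pow(Add(4, 8), -1), Add(-2, 8))) = Mul(Add(0, Add(36, -21)), Mul(Pow(12, -1), 6)) = Mul(Add(0, 15), Mul(Rational(1, 12), 6)) = Mul(15, Rational(1, 2)) = Rational(15, 2)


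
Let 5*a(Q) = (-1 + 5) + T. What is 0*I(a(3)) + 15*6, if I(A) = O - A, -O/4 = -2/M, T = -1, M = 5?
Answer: 90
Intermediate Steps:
a(Q) = 3/5 (a(Q) = ((-1 + 5) - 1)/5 = (4 - 1)/5 = (1/5)*3 = 3/5)
O = 8/5 (O = -(-8)/5 = -4*(-2/5) = 8/5 ≈ 1.6000)
I(A) = 8/5 - A
0*I(a(3)) + 15*6 = 0*(8/5 - 1*3/5) + 15*6 = 0*(8/5 - 3/5) + 90 = 0*1 + 90 = 0 + 90 = 90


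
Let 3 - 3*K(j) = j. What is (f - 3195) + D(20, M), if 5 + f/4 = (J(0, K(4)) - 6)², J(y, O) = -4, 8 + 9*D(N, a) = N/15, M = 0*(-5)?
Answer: -76025/27 ≈ -2815.7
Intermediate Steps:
M = 0
K(j) = 1 - j/3
D(N, a) = -8/9 + N/135 (D(N, a) = -8/9 + (N/15)/9 = -8/9 + N/135)
f = 380 (f = -20 + 4*(-4 - 6)² = -20 + 4*(-10)² = -20 + 4*100 = -20 + 400 = 380)
(f - 3195) + D(20, M) = (380 - 3195) + (-8/9 + (1/135)*20) = -2815 + (-8/9 + 4/27) = -2815 - 20/27 = -76025/27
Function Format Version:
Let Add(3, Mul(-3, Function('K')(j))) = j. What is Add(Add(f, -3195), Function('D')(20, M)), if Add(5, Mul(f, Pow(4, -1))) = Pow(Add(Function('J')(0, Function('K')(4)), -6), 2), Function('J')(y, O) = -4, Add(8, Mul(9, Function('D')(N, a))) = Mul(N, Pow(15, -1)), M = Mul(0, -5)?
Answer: Rational(-76025, 27) ≈ -2815.7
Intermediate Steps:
M = 0
Function('K')(j) = Add(1, Mul(Rational(-1, 3), j))
Function('D')(N, a) = Add(Rational(-8, 9), Mul(Rational(1, 135), N)) (Function('D')(N, a) = Add(Rational(-8, 9), Mul(Rational(1, 9), Mul(N, Pow(15, -1)))) = Add(Rational(-8, 9), Mul(Rational(1, 9), Mul(N, Rational(1, 15)))) = Add(Rational(-8, 9), Mul(Rational(1, 9), Mul(Rational(1, 15), N))) = Add(Rational(-8, 9), Mul(Rational(1, 135), N)))
f = 380 (f = Add(-20, Mul(4, Pow(Add(-4, -6), 2))) = Add(-20, Mul(4, Pow(-10, 2))) = Add(-20, Mul(4, 100)) = Add(-20, 400) = 380)
Add(Add(f, -3195), Function('D')(20, M)) = Add(Add(380, -3195), Add(Rational(-8, 9), Mul(Rational(1, 135), 20))) = Add(-2815, Add(Rational(-8, 9), Rational(4, 27))) = Add(-2815, Rational(-20, 27)) = Rational(-76025, 27)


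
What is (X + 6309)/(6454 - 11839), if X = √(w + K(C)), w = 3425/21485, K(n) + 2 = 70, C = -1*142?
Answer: -2103/1795 - √1258509657/23139345 ≈ -1.1731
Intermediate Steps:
C = -142
K(n) = 68 (K(n) = -2 + 70 = 68)
w = 685/4297 (w = 3425*(1/21485) = 685/4297 ≈ 0.15941)
X = √1258509657/4297 (X = √(685/4297 + 68) = √(292881/4297) = √1258509657/4297 ≈ 8.2559)
(X + 6309)/(6454 - 11839) = (√1258509657/4297 + 6309)/(6454 - 11839) = (6309 + √1258509657/4297)/(-5385) = (6309 + √1258509657/4297)*(-1/5385) = -2103/1795 - √1258509657/23139345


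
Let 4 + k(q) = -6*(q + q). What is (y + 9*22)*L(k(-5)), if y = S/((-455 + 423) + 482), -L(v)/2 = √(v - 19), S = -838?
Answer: -88262*√37/225 ≈ -2386.1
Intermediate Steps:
k(q) = -4 - 12*q (k(q) = -4 - 6*(q + q) = -4 - 12*q)
L(v) = -2*√(-19 + v) (L(v) = -2*√(v - 19) = -2*√(-19 + v))
y = -419/225 (y = -838/((-455 + 423) + 482) = -838/(-32 + 482) = -838/450 = -838*1/450 = -419/225 ≈ -1.8622)
(y + 9*22)*L(k(-5)) = (-419/225 + 9*22)*(-2*√(-19 + (-4 - 12*(-5)))) = (-419/225 + 198)*(-2*√(-19 + (-4 + 60))) = 44131*(-2*√(-19 + 56))/225 = 44131*(-2*√37)/225 = -88262*√37/225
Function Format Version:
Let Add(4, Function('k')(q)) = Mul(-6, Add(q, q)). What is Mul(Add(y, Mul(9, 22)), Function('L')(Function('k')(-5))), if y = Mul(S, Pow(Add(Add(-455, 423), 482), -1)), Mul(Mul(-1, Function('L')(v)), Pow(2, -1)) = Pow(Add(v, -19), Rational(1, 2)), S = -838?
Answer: Mul(Rational(-88262, 225), Pow(37, Rational(1, 2))) ≈ -2386.1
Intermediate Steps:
Function('k')(q) = Add(-4, Mul(-12, q)) (Function('k')(q) = Add(-4, Mul(-6, Add(q, q))) = Add(-4, Mul(-6, Mul(2, q))) = Add(-4, Mul(-12, q)))
Function('L')(v) = Mul(-2, Pow(Add(-19, v), Rational(1, 2))) (Function('L')(v) = Mul(-2, Pow(Add(v, -19), Rational(1, 2))) = Mul(-2, Pow(Add(-19, v), Rational(1, 2))))
y = Rational(-419, 225) (y = Mul(-838, Pow(Add(Add(-455, 423), 482), -1)) = Mul(-838, Pow(Add(-32, 482), -1)) = Mul(-838, Pow(450, -1)) = Mul(-838, Rational(1, 450)) = Rational(-419, 225) ≈ -1.8622)
Mul(Add(y, Mul(9, 22)), Function('L')(Function('k')(-5))) = Mul(Add(Rational(-419, 225), Mul(9, 22)), Mul(-2, Pow(Add(-19, Add(-4, Mul(-12, -5))), Rational(1, 2)))) = Mul(Add(Rational(-419, 225), 198), Mul(-2, Pow(Add(-19, Add(-4, 60)), Rational(1, 2)))) = Mul(Rational(44131, 225), Mul(-2, Pow(Add(-19, 56), Rational(1, 2)))) = Mul(Rational(44131, 225), Mul(-2, Pow(37, Rational(1, 2)))) = Mul(Rational(-88262, 225), Pow(37, Rational(1, 2)))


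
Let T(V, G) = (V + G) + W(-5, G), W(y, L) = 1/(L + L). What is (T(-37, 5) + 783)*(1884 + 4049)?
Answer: 44562763/10 ≈ 4.4563e+6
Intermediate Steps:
W(y, L) = 1/(2*L)
T(V, G) = G + V + 1/(2*G) (T(V, G) = (V + G) + 1/(2*G) = (G + V) + 1/(2*G) = G + V + 1/(2*G))
(T(-37, 5) + 783)*(1884 + 4049) = ((5 - 37 + (1/2)/5) + 783)*(1884 + 4049) = ((5 - 37 + (1/2)*(1/5)) + 783)*5933 = ((5 - 37 + 1/10) + 783)*5933 = (-319/10 + 783)*5933 = (7511/10)*5933 = 44562763/10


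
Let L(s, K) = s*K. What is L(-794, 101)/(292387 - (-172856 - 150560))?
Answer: -80194/615803 ≈ -0.13023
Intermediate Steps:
L(s, K) = K*s
L(-794, 101)/(292387 - (-172856 - 150560)) = (101*(-794))/(292387 - (-172856 - 150560)) = -80194/(292387 - 1*(-323416)) = -80194/(292387 + 323416) = -80194/615803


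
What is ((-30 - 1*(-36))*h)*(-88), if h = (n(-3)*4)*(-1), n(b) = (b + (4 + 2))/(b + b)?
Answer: -1056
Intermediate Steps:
n(b) = (6 + b)/(2*b) (n(b) = (b + 6)/((2*b)) = (6 + b)*(1/(2*b)) = (6 + b)/(2*b))
h = 2 (h = (((½)*(6 - 3)/(-3))*4)*(-1) = (((½)*(-⅓)*3)*4)*(-1) = -½*4*(-1) = -2*(-1) = 2)
((-30 - 1*(-36))*h)*(-88) = ((-30 - 1*(-36))*2)*(-88) = ((-30 + 36)*2)*(-88) = (6*2)*(-88) = 12*(-88) = -1056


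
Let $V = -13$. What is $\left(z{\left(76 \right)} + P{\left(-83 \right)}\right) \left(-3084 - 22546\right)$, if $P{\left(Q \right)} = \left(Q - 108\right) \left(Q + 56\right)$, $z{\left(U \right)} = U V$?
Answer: $-106851470$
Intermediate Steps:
$z{\left(U \right)} = - 13 U$ ($z{\left(U \right)} = U \left(-13\right) = - 13 U$)
$P{\left(Q \right)} = \left(-108 + Q\right) \left(56 + Q\right)$
$\left(z{\left(76 \right)} + P{\left(-83 \right)}\right) \left(-3084 - 22546\right) = \left(\left(-13\right) 76 - \left(1732 - 6889\right)\right) \left(-3084 - 22546\right) = \left(-988 + \left(-6048 + 6889 + 4316\right)\right) \left(-25630\right) = \left(-988 + 5157\right) \left(-25630\right) = 4169 \left(-25630\right) = -106851470$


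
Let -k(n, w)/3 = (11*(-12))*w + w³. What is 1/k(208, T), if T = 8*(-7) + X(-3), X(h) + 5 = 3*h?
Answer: 1/1001280 ≈ 9.9872e-7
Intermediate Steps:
X(h) = -5 + 3*h
T = -70 (T = 8*(-7) + (-5 + 3*(-3)) = -56 + (-5 - 9) = -56 - 14 = -70)
k(n, w) = -3*w³ + 396*w (k(n, w) = -3*((11*(-12))*w + w³) = -3*(-132*w + w³) = -3*(w³ - 132*w) = -3*w³ + 396*w)
1/k(208, T) = 1/(3*(-70)*(132 - 1*(-70)²)) = 1/(3*(-70)*(132 - 1*4900)) = 1/(3*(-70)*(132 - 4900)) = 1/(3*(-70)*(-4768)) = 1/1001280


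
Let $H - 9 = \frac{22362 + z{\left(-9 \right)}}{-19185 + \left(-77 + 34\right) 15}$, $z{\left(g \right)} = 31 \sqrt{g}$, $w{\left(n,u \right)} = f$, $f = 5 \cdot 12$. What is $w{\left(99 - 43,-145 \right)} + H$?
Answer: $\frac{224318}{3305} - \frac{31 i}{6610} \approx 67.872 - 0.0046899 i$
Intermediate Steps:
$f = 60$
$w{\left(n,u \right)} = 60$
$H = \frac{26018}{3305} - \frac{31 i}{6610}$ ($H = 9 + \frac{22362 + 31 \sqrt{-9}}{-19185 + \left(-77 + 34\right) 15} = 9 + \frac{22362 + 31 \cdot 3 i}{-19185 - 645} = 9 + \frac{22362 + 93 i}{-19185 - 645} = 9 + \frac{22362 + 93 i}{-19830} = 9 + \left(22362 + 93 i\right) \left(- \frac{1}{19830}\right) = 9 - \left(\frac{3727}{3305} + \frac{31 i}{6610}\right) = \frac{26018}{3305} - \frac{31 i}{6610} \approx 7.8723 - 0.0046899 i$)
$w{\left(99 - 43,-145 \right)} + H = 60 + \left(\frac{26018}{3305} - \frac{31 i}{6610}\right) = \frac{224318}{3305} - \frac{31 i}{6610}$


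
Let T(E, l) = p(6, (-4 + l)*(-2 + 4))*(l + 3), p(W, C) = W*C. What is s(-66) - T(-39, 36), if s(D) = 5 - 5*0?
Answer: -14971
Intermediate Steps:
s(D) = 5 (s(D) = 5 + 0 = 5)
p(W, C) = C*W
T(E, l) = (-48 + 12*l)*(3 + l) (T(E, l) = (((-4 + l)*(-2 + 4))*6)*(l + 3) = (((-4 + l)*2)*6)*(3 + l) = ((-8 + 2*l)*6)*(3 + l) = (-48 + 12*l)*(3 + l))
s(-66) - T(-39, 36) = 5 - 12*(-4 + 36)*(3 + 36) = 5 - 12*32*39 = 5 - 1*14976 = 5 - 14976 = -14971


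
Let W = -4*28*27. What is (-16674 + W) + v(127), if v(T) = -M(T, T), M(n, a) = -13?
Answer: -19685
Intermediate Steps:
W = -3024 (W = -112*27 = -3024)
v(T) = 13 (v(T) = -1*(-13) = 13)
(-16674 + W) + v(127) = (-16674 - 3024) + 13 = -19698 + 13 = -19685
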